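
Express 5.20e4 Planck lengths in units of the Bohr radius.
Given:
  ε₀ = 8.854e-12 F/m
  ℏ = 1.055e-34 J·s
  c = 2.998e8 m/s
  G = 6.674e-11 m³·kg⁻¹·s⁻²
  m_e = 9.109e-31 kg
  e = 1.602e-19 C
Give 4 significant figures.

1.587e-20

Planck length: ℓ_P = √(ℏG/c³) = 1.616e-35 m
Bohr radius: a₀ = 4πε₀ℏ²/(m_e e²) = 5.297e-11 m
5.20e4 × 1.616e-35 / 5.297e-11 = 1.587e-20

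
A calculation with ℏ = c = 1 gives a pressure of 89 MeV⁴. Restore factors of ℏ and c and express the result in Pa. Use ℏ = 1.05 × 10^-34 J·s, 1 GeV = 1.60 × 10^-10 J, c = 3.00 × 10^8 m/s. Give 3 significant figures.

1.87 × 10^27 Pa

Pressure is [E]/[L]³ = [E]⁴/(ℏc)³.
1 GeV⁴ → 1/(ℏc)³ × (1 GeV in J)⁴ = 2.10 × 10^37 Pa.
Convert the energy scale: 89 MeV⁴ = 8.90 × 10^-11 GeV⁴.
Result: 8.90 × 10^-11 × 2.10 × 10^37 = 1.87 × 10^27 Pa.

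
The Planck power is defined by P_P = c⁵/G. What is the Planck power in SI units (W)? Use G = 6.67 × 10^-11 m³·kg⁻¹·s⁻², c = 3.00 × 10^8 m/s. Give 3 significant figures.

3.64 × 10^52 W

P_P = c⁵/G
  = 2.43 × 10^42 / 6.67 × 10^-11
  = 3.64 × 10^52 W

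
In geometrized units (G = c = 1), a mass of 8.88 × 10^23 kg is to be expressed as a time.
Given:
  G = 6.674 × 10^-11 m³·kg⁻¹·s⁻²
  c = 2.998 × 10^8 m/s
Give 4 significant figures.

Mass → time via G/c³.
8.88 × 10^23 kg × (G/c³) = 2.199 × 10^-12 s

2.199 × 10^-12 s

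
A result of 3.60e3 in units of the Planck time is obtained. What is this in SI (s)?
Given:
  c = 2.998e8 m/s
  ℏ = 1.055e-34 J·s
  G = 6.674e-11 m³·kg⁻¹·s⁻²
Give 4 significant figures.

1.941e-40 s

One Planck time: t_P = √(ℏG/c⁵) = 5.392e-44 s.
3.60e3 × 5.392e-44 s = 1.941e-40 s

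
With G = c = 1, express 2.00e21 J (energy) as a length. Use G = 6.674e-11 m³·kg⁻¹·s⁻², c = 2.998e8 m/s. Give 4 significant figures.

Energy → length via G/c⁴.
2.00e21 J × (G/c⁴) = 1.652e-23 m

1.652e-23 m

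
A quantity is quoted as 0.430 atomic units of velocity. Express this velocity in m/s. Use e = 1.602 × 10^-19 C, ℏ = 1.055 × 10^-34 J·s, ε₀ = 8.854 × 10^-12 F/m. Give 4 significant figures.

9.401 × 10^5 m/s

One atomic unit of velocity: v_au = e²/(4πε₀ℏ) = 2.186 × 10^6 m/s.
0.430 × 2.186 × 10^6 m/s = 9.401 × 10^5 m/s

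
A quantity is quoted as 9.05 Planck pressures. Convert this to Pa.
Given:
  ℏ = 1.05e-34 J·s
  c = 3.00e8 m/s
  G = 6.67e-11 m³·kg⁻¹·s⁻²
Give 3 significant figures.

4.24e114 Pa

One Planck pressure: p_P = c⁷/(ℏG²) = 4.68e113 Pa.
9.05 × 4.68e113 Pa = 4.24e114 Pa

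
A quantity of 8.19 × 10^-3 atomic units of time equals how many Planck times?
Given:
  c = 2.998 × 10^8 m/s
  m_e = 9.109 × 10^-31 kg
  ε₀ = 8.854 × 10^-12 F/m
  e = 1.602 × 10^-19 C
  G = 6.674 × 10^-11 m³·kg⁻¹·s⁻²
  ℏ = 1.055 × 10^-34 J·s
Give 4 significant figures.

atomic unit of time: τ_au = (4πε₀)²ℏ³/(m_e e⁴) = 2.423 × 10^-17 s
Planck time: t_P = √(ℏG/c⁵) = 5.392 × 10^-44 s
8.19 × 10^-3 × 2.423 × 10^-17 / 5.392 × 10^-44 = 3.680 × 10^24

3.680 × 10^24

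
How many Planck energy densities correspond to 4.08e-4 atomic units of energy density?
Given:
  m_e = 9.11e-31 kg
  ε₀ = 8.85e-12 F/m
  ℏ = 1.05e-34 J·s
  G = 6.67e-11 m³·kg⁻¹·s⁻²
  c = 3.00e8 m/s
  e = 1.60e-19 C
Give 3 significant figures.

atomic unit of energy density: u_au = E_h/a₀³ = m_e⁴e¹⁰/((4πε₀)⁵ℏ⁸) = 3.01e13 J/m³
Planck energy density: u_P = c⁷/(ℏG²) = 4.68e113 J/m³
4.08e-4 × 3.01e13 / 4.68e113 = 2.63e-104

2.63e-104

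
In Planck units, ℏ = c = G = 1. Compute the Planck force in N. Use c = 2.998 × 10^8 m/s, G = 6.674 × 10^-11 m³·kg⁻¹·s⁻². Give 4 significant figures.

Dimensional analysis gives F_P = c⁴/G.
  = 8.078 × 10^33 / 6.674 × 10^-11
  = 1.210 × 10^44 N

1.210 × 10^44 N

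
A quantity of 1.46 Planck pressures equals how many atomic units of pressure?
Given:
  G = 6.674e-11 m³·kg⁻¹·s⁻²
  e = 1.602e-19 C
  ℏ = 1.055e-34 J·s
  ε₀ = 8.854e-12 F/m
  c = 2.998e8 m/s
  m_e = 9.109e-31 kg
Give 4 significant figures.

2.309e100

Planck pressure: p_P = c⁷/(ℏG²) = 4.632e113 Pa
atomic unit of pressure: P_au = E_h/a₀³ = m_e⁴e¹⁰/((4πε₀)⁵ℏ⁸) = 2.929e13 Pa
1.46 × 4.632e113 / 2.929e13 = 2.309e100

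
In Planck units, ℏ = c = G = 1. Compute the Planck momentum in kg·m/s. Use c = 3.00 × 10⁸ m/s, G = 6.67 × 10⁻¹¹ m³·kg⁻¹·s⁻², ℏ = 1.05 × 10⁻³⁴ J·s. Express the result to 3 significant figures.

Dimensional analysis gives p_P = √(ℏc³/G).
  = √(42.5)
  = 6.52 kg·m/s

6.52 kg·m/s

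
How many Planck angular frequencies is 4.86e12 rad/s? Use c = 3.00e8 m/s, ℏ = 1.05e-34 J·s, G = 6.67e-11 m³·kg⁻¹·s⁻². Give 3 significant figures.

Planck angular frequency: ω_P = √(c⁵/(ℏG)) = 1.86e43 rad/s.
4.86e12 / 1.86e43 = 2.61e-31

2.61e-31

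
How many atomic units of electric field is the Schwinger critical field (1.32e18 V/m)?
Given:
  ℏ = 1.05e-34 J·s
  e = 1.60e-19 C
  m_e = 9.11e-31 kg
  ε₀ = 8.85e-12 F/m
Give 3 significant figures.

atomic unit of electric field: E_au = E_h/(e a₀) = m_e²e⁵/((4πε₀)³ℏ⁴) = 5.20e11 V/m.
1.32e18 / 5.20e11 = 2.54e6

2.54e6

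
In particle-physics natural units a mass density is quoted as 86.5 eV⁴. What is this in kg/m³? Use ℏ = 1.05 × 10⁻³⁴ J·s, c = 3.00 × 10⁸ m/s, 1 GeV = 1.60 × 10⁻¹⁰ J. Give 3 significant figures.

2.02 × 10⁻¹⁴ kg/m³

Mass density is [E]/(c²[L]³) = [E]⁴/(ℏ³c⁵).
1 GeV⁴ → 1/(ℏ³c⁵) × (1 GeV in J)⁴ = 2.33 × 10²⁰ kg/m³.
Convert the energy scale: 86.5 eV⁴ = 8.65 × 10⁻³⁵ GeV⁴.
Result: 8.65 × 10⁻³⁵ × 2.33 × 10²⁰ = 2.02 × 10⁻¹⁴ kg/m³.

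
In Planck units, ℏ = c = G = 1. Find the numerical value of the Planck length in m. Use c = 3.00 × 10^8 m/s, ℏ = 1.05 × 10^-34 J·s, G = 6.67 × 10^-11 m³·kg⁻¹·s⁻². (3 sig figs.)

The unique combination of the constants set to 1 with dimensions of length is ℓ_P = √(ℏG/c³).
  = √(2.59 × 10^-70)
  = 1.61 × 10^-35 m

1.61 × 10^-35 m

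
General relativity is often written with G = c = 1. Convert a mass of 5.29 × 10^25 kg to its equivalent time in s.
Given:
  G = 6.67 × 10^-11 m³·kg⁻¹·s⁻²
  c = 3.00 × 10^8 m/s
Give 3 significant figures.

Mass → time via G/c³.
5.29 × 10^25 kg × (G/c³) = 1.31 × 10^-10 s

1.31 × 10^-10 s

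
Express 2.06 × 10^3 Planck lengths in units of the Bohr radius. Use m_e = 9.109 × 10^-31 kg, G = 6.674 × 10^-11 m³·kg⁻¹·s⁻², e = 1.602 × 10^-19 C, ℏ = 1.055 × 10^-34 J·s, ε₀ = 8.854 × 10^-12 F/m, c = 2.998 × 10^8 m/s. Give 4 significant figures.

6.286 × 10^-22

Planck length: ℓ_P = √(ℏG/c³) = 1.616 × 10^-35 m
Bohr radius: a₀ = 4πε₀ℏ²/(m_e e²) = 5.297 × 10^-11 m
2.06 × 10^3 × 1.616 × 10^-35 / 5.297 × 10^-11 = 6.286 × 10^-22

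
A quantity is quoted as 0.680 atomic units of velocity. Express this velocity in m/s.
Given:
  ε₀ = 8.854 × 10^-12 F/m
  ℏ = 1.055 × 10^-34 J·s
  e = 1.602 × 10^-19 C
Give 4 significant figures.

One atomic unit of velocity: v_au = e²/(4πε₀ℏ) = 2.186 × 10^6 m/s.
0.680 × 2.186 × 10^6 m/s = 1.487 × 10^6 m/s

1.487 × 10^6 m/s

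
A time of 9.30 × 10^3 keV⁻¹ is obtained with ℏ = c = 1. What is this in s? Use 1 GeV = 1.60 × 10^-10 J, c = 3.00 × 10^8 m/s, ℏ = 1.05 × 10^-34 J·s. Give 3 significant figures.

6.10 × 10^-15 s

A time is [E]⁻¹ in ℏ=c=1; restore one factor of ℏ.
1 GeV⁻¹ → ℏ × (1 GeV in J)⁻¹ = 6.56 × 10^-25 s.
Convert the energy scale: 9.30 × 10^3 keV⁻¹ = 9.30 × 10^9 GeV⁻¹.
Result: 9.30 × 10^9 × 6.56 × 10^-25 = 6.10 × 10^-15 s.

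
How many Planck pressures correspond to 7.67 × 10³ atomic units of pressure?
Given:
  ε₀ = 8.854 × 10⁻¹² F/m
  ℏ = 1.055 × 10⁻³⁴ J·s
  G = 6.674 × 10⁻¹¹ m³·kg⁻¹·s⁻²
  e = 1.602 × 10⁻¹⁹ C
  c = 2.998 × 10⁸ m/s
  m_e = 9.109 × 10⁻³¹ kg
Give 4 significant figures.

4.850 × 10⁻⁹⁷

atomic unit of pressure: P_au = E_h/a₀³ = m_e⁴e¹⁰/((4πε₀)⁵ℏ⁸) = 2.929 × 10¹³ Pa
Planck pressure: p_P = c⁷/(ℏG²) = 4.632 × 10¹¹³ Pa
7.67 × 10³ × 2.929 × 10¹³ / 4.632 × 10¹¹³ = 4.850 × 10⁻⁹⁷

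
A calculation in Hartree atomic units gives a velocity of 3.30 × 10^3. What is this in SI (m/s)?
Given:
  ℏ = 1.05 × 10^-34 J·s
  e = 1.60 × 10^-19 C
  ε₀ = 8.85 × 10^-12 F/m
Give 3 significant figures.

7.23 × 10^9 m/s

One atomic unit of velocity: v_au = e²/(4πε₀ℏ) = 2.19 × 10^6 m/s.
3.30 × 10^3 × 2.19 × 10^6 m/s = 7.23 × 10^9 m/s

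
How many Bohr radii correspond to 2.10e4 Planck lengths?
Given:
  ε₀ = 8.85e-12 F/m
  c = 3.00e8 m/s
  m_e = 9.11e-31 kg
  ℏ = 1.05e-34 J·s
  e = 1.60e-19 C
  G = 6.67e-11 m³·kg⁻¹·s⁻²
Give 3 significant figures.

Planck length: ℓ_P = √(ℏG/c³) = 1.61e-35 m
Bohr radius: a₀ = 4πε₀ℏ²/(m_e e²) = 5.26e-11 m
2.10e4 × 1.61e-35 / 5.26e-11 = 6.43e-21

6.43e-21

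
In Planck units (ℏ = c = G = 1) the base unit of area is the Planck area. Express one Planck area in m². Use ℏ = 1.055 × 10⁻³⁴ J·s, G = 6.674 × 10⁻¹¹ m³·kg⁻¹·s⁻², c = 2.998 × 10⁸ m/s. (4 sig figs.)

2.613 × 10⁻⁷⁰ m²

A_P = ℏG/c³
  = 7.041 × 10⁻⁴⁵ / 2.695 × 10²⁵
  = 2.613 × 10⁻⁷⁰ m²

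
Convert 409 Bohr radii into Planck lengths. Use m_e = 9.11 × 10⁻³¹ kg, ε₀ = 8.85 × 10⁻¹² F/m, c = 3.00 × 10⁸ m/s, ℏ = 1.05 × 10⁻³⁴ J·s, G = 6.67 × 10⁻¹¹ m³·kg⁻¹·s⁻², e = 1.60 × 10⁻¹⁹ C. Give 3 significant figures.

Bohr radius: a₀ = 4πε₀ℏ²/(m_e e²) = 5.26 × 10⁻¹¹ m
Planck length: ℓ_P = √(ℏG/c³) = 1.61 × 10⁻³⁵ m
409 × 5.26 × 10⁻¹¹ / 1.61 × 10⁻³⁵ = 1.34 × 10²⁷

1.34 × 10²⁷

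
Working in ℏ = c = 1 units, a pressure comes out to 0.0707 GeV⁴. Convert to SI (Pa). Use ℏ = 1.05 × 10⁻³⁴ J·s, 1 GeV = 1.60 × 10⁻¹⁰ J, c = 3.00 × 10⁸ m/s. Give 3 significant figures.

1.48 × 10³⁶ Pa

Pressure is [E]/[L]³ = [E]⁴/(ℏc)³.
1 GeV⁴ → 1/(ℏc)³ × (1 GeV in J)⁴ = 2.10 × 10³⁷ Pa.
Result: 0.0707 × 2.10 × 10³⁷ = 1.48 × 10³⁶ Pa.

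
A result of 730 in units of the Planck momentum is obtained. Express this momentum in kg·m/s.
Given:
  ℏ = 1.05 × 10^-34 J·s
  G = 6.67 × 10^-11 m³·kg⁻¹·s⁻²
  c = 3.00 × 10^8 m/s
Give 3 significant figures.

One Planck momentum: p_P = √(ℏc³/G) = 6.52 kg·m/s.
730 × 6.52 kg·m/s = 4.76 × 10^3 kg·m/s

4.76 × 10^3 kg·m/s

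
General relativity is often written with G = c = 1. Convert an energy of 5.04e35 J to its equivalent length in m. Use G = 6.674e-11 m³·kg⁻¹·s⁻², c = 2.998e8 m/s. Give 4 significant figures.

4.164e-9 m

Energy → length via G/c⁴.
5.04e35 J × (G/c⁴) = 4.164e-9 m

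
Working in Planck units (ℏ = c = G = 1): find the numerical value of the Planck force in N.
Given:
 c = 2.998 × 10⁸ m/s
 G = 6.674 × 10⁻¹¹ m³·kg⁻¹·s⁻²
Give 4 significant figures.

1.210 × 10⁴⁴ N

The unique combination of the constants set to 1 with dimensions of force is F_P = c⁴/G.
  = 8.078 × 10³³ / 6.674 × 10⁻¹¹
  = 1.210 × 10⁴⁴ N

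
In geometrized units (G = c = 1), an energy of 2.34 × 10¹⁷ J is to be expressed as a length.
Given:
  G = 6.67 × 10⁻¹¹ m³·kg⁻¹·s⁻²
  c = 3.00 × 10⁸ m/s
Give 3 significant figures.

Energy → length via G/c⁴.
2.34 × 10¹⁷ J × (G/c⁴) = 1.93 × 10⁻²⁷ m

1.93 × 10⁻²⁷ m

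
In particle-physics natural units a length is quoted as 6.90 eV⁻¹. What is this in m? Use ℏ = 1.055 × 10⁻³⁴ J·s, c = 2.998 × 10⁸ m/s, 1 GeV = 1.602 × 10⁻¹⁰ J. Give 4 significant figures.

1.362 × 10⁻⁶ m

A length is [E]⁻¹ in ℏ=c=1; restore one factor of ℏc.
1 GeV⁻¹ → ℏc × (1 GeV in J)⁻¹ = 1.974 × 10⁻¹⁶ m.
Convert the energy scale: 6.90 eV⁻¹ = 6.90 × 10⁹ GeV⁻¹.
Result: 6.90 × 10⁹ × 1.974 × 10⁻¹⁶ = 1.362 × 10⁻⁶ m.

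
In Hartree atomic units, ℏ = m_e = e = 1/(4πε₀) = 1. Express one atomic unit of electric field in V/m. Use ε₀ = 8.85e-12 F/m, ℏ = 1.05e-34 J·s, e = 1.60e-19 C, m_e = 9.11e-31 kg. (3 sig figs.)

From ℏ = m_e = e = 1/(4πε₀) = 1 the electric field scale is E_au = E_h/(e a₀) = m_e²e⁵/((4πε₀)³ℏ⁴).
E_h = 4.38e-18 J
a₀ = 5.26e-11 m
E_h/(e·a₀) = 5.20e11 V/m

5.20e11 V/m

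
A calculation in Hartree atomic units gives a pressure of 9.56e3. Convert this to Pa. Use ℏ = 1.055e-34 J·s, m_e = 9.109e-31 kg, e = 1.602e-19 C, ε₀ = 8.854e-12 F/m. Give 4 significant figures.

One atomic unit of pressure: P_au = E_h/a₀³ = m_e⁴e¹⁰/((4πε₀)⁵ℏ⁸) = 2.929e13 Pa.
9.56e3 × 2.929e13 Pa = 2.800e17 Pa

2.800e17 Pa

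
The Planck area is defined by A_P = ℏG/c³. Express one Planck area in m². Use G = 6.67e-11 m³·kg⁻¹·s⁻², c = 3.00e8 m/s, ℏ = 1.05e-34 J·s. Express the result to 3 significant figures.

A_P = ℏG/c³
  = 7.00e-45 / 2.70e25
  = 2.59e-70 m²

2.59e-70 m²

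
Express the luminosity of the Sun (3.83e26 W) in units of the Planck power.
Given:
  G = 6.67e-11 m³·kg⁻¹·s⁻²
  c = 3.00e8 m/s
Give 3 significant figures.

Planck power: P_P = c⁵/G = 3.64e52 W.
3.83e26 / 3.64e52 = 1.05e-26

1.05e-26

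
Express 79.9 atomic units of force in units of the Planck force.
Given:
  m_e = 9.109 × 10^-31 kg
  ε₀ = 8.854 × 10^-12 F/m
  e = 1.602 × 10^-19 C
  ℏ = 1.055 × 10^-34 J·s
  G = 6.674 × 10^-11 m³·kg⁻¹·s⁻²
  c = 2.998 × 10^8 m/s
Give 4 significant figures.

atomic unit of force: F_au = E_h/a₀ = m_e²e⁶/((4πε₀)³ℏ⁴) = 8.220 × 10^-8 N
Planck force: F_P = c⁴/G = 1.210 × 10^44 N
79.9 × 8.220 × 10^-8 / 1.210 × 10^44 = 5.426 × 10^-50

5.426 × 10^-50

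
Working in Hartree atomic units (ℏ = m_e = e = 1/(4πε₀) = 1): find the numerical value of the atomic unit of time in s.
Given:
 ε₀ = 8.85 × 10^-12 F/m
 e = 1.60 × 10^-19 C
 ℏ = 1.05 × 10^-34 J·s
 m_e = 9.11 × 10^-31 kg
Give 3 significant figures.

From ℏ = m_e = e = 1/(4πε₀) = 1 the time scale is τ_au = (4πε₀)²ℏ³/(m_e e⁴).
E_h = 4.38 × 10^-18 J
ℏ/E_h = 2.40 × 10^-17 s

2.40 × 10^-17 s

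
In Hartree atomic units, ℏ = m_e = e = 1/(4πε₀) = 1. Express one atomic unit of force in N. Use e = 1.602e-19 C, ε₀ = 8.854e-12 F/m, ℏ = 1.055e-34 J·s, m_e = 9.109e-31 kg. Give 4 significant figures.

8.220e-8 N

From ℏ = m_e = e = 1/(4πε₀) = 1 the force scale is F_au = E_h/a₀ = m_e²e⁶/((4πε₀)³ℏ⁴).
E_h = 4.354e-18 J
a₀ = 5.297e-11 m
E_h/a₀ = 8.220e-8 N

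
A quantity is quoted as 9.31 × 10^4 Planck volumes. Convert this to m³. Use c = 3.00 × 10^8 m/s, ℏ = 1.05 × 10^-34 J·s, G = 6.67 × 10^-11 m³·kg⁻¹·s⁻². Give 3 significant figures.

3.89 × 10^-100 m³

One Planck volume: V_P = (ℏG/c³)^(3/2) = 4.18 × 10^-105 m³.
9.31 × 10^4 × 4.18 × 10^-105 m³ = 3.89 × 10^-100 m³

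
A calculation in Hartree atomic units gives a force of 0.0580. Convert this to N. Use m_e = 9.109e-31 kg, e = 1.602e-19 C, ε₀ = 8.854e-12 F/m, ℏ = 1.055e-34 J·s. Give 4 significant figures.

4.767e-9 N

One atomic unit of force: F_au = E_h/a₀ = m_e²e⁶/((4πε₀)³ℏ⁴) = 8.220e-8 N.
0.0580 × 8.220e-8 N = 4.767e-9 N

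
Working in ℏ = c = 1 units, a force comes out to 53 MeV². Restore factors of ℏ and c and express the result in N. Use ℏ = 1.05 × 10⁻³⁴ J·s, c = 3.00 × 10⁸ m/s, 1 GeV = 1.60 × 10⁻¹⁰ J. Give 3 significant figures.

Force is [E]/[L] = [E]²/(ℏc); restore (ℏc)⁻¹.
1 GeV² → 1/(ℏc) × (1 GeV in J)² = 8.13 × 10⁵ N.
Convert the energy scale: 53 MeV² = 5.30 × 10⁻⁵ GeV².
Result: 5.30 × 10⁻⁵ × 8.13 × 10⁵ = 43.1 N.

43.1 N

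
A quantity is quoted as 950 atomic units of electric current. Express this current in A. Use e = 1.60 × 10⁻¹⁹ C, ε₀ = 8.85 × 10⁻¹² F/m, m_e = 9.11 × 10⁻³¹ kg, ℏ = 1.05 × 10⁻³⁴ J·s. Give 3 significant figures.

6.34 A

One atomic unit of electric current: I_au = e E_h/ℏ = m_e e⁵/((4πε₀)²ℏ³) = 6.67 × 10⁻³ A.
950 × 6.67 × 10⁻³ A = 6.34 A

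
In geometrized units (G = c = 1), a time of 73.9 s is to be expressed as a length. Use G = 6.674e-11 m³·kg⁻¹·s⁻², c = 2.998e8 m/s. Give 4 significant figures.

Time → length via c.
73.9 s × (c) = 2.216e10 m

2.216e10 m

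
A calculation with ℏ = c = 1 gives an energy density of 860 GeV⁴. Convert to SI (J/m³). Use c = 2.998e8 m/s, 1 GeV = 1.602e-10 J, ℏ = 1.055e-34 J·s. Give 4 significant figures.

1.790e40 J/m³

[E]/[L]³ = [E]⁴/(ℏc)³; restore (ℏc)⁻³.
1 GeV⁴ → 1/(ℏc)³ × (1 GeV in J)⁴ = 2.082e37 J/m³.
Result: 860 × 2.082e37 = 1.790e40 J/m³.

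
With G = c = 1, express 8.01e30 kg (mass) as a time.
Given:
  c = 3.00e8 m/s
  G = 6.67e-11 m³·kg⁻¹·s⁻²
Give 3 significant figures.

1.98e-5 s

Mass → time via G/c³.
8.01e30 kg × (G/c³) = 1.98e-5 s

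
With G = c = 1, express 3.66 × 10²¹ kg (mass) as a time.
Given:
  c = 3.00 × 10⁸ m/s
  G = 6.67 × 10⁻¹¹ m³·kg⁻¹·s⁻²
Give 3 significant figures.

9.04 × 10⁻¹⁵ s

Mass → time via G/c³.
3.66 × 10²¹ kg × (G/c³) = 9.04 × 10⁻¹⁵ s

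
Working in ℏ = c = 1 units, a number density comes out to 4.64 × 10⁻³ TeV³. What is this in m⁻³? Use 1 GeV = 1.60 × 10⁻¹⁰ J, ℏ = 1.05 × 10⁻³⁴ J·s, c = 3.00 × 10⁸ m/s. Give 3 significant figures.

Number density is [L]⁻³ = [E]³/(ℏc)³.
1 GeV³ → 1/(ℏc)³ × (1 GeV in J)³ = 1.31 × 10⁴⁷ m⁻³.
Convert the energy scale: 4.64 × 10⁻³ TeV³ = 4.64 × 10⁶ GeV³.
Result: 4.64 × 10⁶ × 1.31 × 10⁴⁷ = 6.08 × 10⁵³ m⁻³.

6.08 × 10⁵³ m⁻³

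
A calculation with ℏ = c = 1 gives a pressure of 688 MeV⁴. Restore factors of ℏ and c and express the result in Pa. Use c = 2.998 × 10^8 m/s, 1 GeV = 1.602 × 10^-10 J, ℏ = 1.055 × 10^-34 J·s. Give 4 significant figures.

1.432 × 10^28 Pa

Pressure is [E]/[L]³ = [E]⁴/(ℏc)³.
1 GeV⁴ → 1/(ℏc)³ × (1 GeV in J)⁴ = 2.082 × 10^37 Pa.
Convert the energy scale: 688 MeV⁴ = 6.88 × 10^-10 GeV⁴.
Result: 6.88 × 10^-10 × 2.082 × 10^37 = 1.432 × 10^28 Pa.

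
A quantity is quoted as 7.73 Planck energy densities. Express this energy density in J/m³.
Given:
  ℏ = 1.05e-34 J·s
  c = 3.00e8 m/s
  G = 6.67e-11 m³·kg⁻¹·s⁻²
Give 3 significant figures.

One Planck energy density: u_P = c⁷/(ℏG²) = 4.68e113 J/m³.
7.73 × 4.68e113 J/m³ = 3.62e114 J/m³

3.62e114 J/m³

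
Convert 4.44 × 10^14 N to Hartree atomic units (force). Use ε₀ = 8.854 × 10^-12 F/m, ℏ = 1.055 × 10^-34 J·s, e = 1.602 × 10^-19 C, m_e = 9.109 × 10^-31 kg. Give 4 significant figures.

atomic unit of force: F_au = E_h/a₀ = m_e²e⁶/((4πε₀)³ℏ⁴) = 8.220 × 10^-8 N.
4.44 × 10^14 / 8.220 × 10^-8 = 5.402 × 10^21

5.402 × 10^21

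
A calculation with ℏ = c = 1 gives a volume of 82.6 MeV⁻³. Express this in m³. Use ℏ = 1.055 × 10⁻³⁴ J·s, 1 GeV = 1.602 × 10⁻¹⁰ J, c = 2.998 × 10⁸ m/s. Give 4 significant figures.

Volume is [L]³ = [E]⁻³·(ℏc)³.
1 GeV⁻³ → (ℏc)³ × (1 GeV in J)⁻³ = 7.696 × 10⁻⁴⁸ m³.
Convert the energy scale: 82.6 MeV⁻³ = 8.26 × 10¹⁰ GeV⁻³.
Result: 8.26 × 10¹⁰ × 7.696 × 10⁻⁴⁸ = 6.357 × 10⁻³⁷ m³.

6.357 × 10⁻³⁷ m³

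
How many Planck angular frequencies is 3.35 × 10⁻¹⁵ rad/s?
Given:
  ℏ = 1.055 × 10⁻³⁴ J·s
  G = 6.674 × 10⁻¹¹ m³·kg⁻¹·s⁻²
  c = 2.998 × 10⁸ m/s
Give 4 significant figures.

Planck angular frequency: ω_P = √(c⁵/(ℏG)) = 1.855 × 10⁴³ rad/s.
3.35 × 10⁻¹⁵ / 1.855 × 10⁴³ = 1.806 × 10⁻⁵⁸

1.806 × 10⁻⁵⁸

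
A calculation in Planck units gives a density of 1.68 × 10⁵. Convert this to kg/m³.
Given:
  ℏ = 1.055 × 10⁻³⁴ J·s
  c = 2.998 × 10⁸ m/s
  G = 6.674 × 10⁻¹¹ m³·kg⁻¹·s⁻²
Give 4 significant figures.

One Planck density: ρ_P = c⁵/(ℏG²) = 5.154 × 10⁹⁶ kg/m³.
1.68 × 10⁵ × 5.154 × 10⁹⁶ kg/m³ = 8.658 × 10¹⁰¹ kg/m³

8.658 × 10¹⁰¹ kg/m³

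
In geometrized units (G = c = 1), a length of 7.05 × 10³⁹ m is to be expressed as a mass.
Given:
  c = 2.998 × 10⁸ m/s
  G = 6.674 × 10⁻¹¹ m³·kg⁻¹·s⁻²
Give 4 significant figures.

9.494 × 10⁶⁶ kg

Length → mass via c²/G.
7.05 × 10³⁹ m × (c²/G) = 9.494 × 10⁶⁶ kg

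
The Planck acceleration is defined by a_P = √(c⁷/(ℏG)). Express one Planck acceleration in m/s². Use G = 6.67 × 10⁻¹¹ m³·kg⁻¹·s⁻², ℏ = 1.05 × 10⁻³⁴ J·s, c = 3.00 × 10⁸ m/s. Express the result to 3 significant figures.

a_P = √(c⁷/(ℏG))
  = √(3.12 × 10¹⁰³)
  = 5.59 × 10⁵¹ m/s²

5.59 × 10⁵¹ m/s²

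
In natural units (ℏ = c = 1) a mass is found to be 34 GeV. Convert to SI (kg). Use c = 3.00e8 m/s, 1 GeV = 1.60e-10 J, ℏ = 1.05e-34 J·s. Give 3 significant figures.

Mass is [E]/c²; divide by c².
1 GeV → 1/c² × (1 GeV in J) = 1.78e-27 kg.
Result: 34 × 1.78e-27 = 6.04e-26 kg.

6.04e-26 kg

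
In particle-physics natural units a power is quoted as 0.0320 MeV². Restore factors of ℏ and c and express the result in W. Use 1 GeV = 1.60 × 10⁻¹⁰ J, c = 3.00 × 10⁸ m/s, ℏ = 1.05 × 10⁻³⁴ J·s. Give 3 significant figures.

7.80 × 10⁶ W

Power is [E]/[T] = [E]²/ℏ.
1 GeV² → 1/ℏ × (1 GeV in J)² = 2.44 × 10¹⁴ W.
Convert the energy scale: 0.0320 MeV² = 3.20 × 10⁻⁸ GeV².
Result: 3.20 × 10⁻⁸ × 2.44 × 10¹⁴ = 7.80 × 10⁶ W.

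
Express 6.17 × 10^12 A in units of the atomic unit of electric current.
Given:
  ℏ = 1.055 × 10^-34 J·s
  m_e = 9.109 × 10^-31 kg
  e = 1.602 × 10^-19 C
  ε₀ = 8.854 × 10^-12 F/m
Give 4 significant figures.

atomic unit of electric current: I_au = e E_h/ℏ = m_e e⁵/((4πε₀)²ℏ³) = 6.612 × 10^-3 A.
6.17 × 10^12 / 6.612 × 10^-3 = 9.332 × 10^14

9.332 × 10^14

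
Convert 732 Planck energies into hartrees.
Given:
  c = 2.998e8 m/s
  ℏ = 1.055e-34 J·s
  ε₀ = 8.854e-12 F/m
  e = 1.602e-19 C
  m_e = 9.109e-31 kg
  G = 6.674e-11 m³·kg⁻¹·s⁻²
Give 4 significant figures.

Planck energy: E_P = √(ℏc⁵/G) = 1.957e9 J
hartree: E_h = m_e e⁴/(4πε₀ℏ)² = 4.354e-18 J
732 × 1.957e9 / 4.354e-18 = 3.289e29

3.289e29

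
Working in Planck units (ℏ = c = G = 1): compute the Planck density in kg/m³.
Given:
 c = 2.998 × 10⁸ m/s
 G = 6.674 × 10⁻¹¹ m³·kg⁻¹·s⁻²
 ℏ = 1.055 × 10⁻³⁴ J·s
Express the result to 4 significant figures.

5.154 × 10⁹⁶ kg/m³

Dimensional analysis gives ρ_P = c⁵/(ℏG²).
  = 2.422 × 10⁴² / 4.699 × 10⁻⁵⁵
  = 5.154 × 10⁹⁶ kg/m³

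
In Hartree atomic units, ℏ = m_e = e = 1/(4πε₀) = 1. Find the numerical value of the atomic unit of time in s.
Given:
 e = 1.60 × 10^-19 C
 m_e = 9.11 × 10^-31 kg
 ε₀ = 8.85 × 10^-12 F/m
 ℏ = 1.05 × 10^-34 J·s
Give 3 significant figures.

From ℏ = m_e = e = 1/(4πε₀) = 1 the time scale is τ_au = (4πε₀)²ℏ³/(m_e e⁴).
E_h = 4.38 × 10^-18 J
ℏ/E_h = 2.40 × 10^-17 s

2.40 × 10^-17 s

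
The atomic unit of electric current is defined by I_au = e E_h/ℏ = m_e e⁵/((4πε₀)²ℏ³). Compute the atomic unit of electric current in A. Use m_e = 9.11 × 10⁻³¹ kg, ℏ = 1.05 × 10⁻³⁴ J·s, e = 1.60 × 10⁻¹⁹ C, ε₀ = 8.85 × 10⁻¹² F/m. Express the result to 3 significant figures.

I_au = e E_h/ℏ = m_e e⁵/((4πε₀)²ℏ³)
E_h = 4.38 × 10⁻¹⁸ J
e·E_h/ℏ = 6.67 × 10⁻³ A

6.67 × 10⁻³ A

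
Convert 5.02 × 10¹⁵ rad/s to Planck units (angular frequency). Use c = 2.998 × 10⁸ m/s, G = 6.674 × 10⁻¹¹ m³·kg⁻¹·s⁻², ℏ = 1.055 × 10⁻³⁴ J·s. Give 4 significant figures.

2.707 × 10⁻²⁸

Planck angular frequency: ω_P = √(c⁵/(ℏG)) = 1.855 × 10⁴³ rad/s.
5.02 × 10¹⁵ / 1.855 × 10⁴³ = 2.707 × 10⁻²⁸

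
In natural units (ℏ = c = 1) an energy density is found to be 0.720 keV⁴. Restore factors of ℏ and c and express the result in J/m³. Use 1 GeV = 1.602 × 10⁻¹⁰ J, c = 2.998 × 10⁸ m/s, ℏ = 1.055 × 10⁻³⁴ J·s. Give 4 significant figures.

[E]/[L]³ = [E]⁴/(ℏc)³; restore (ℏc)⁻³.
1 GeV⁴ → 1/(ℏc)³ × (1 GeV in J)⁴ = 2.082 × 10³⁷ J/m³.
Convert the energy scale: 0.720 keV⁴ = 7.20 × 10⁻²⁵ GeV⁴.
Result: 7.20 × 10⁻²⁵ × 2.082 × 10³⁷ = 1.499 × 10¹³ J/m³.

1.499 × 10¹³ J/m³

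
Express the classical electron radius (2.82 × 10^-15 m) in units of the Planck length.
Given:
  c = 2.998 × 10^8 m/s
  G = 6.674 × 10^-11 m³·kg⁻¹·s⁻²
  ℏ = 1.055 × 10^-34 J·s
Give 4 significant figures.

1.745 × 10^20

Planck length: ℓ_P = √(ℏG/c³) = 1.616 × 10^-35 m.
2.82 × 10^-15 / 1.616 × 10^-35 = 1.745 × 10^20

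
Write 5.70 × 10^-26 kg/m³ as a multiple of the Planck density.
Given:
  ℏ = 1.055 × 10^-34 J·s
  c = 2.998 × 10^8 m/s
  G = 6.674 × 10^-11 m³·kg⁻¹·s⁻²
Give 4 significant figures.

Planck density: ρ_P = c⁵/(ℏG²) = 5.154 × 10^96 kg/m³.
5.70 × 10^-26 / 5.154 × 10^96 = 1.106 × 10^-122

1.106 × 10^-122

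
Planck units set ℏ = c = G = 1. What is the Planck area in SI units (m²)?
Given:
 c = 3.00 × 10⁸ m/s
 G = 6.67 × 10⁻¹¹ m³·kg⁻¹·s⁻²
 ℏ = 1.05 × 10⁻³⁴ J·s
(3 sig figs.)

2.59 × 10⁻⁷⁰ m²

The unique combination of the constants set to 1 with dimensions of area is A_P = ℏG/c³.
  = 7.00 × 10⁻⁴⁵ / 2.70 × 10²⁵
  = 2.59 × 10⁻⁷⁰ m²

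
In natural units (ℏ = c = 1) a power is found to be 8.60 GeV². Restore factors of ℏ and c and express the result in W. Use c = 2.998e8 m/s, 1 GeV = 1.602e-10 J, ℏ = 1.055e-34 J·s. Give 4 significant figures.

2.092e15 W

Power is [E]/[T] = [E]²/ℏ.
1 GeV² → 1/ℏ × (1 GeV in J)² = 2.433e14 W.
Result: 8.60 × 2.433e14 = 2.092e15 W.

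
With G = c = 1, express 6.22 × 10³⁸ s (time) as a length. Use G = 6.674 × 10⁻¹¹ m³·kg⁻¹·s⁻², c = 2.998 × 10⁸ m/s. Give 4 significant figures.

Time → length via c.
6.22 × 10³⁸ s × (c) = 1.865 × 10⁴⁷ m

1.865 × 10⁴⁷ m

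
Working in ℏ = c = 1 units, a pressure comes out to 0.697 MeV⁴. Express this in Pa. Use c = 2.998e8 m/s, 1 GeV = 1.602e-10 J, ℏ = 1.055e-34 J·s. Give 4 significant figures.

Pressure is [E]/[L]³ = [E]⁴/(ℏc)³.
1 GeV⁴ → 1/(ℏc)³ × (1 GeV in J)⁴ = 2.082e37 Pa.
Convert the energy scale: 0.697 MeV⁴ = 6.97e-13 GeV⁴.
Result: 6.97e-13 × 2.082e37 = 1.451e25 Pa.

1.451e25 Pa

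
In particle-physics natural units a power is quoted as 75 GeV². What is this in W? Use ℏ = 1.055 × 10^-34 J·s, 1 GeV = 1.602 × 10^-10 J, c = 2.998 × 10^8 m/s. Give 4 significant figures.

Power is [E]/[T] = [E]²/ℏ.
1 GeV² → 1/ℏ × (1 GeV in J)² = 2.433 × 10^14 W.
Result: 75 × 2.433 × 10^14 = 1.824 × 10^16 W.

1.824 × 10^16 W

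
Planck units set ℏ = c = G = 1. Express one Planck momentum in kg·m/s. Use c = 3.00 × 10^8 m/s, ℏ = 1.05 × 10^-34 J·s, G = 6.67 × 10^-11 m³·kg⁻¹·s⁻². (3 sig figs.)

6.52 kg·m/s

The unique combination of the constants set to 1 with dimensions of momentum is p_P = √(ℏc³/G).
  = √(42.5)
  = 6.52 kg·m/s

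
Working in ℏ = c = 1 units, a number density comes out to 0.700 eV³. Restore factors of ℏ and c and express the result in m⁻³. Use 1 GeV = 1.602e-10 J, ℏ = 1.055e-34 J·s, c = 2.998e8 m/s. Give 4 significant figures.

Number density is [L]⁻³ = [E]³/(ℏc)³.
1 GeV³ → 1/(ℏc)³ × (1 GeV in J)³ = 1.299e47 m⁻³.
Convert the energy scale: 0.700 eV³ = 7.00e-28 GeV³.
Result: 7.00e-28 × 1.299e47 = 9.096e19 m⁻³.

9.096e19 m⁻³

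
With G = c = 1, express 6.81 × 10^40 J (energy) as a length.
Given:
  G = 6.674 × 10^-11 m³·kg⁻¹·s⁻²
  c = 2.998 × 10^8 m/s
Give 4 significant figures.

5.626 × 10^-4 m

Energy → length via G/c⁴.
6.81 × 10^40 J × (G/c⁴) = 5.626 × 10^-4 m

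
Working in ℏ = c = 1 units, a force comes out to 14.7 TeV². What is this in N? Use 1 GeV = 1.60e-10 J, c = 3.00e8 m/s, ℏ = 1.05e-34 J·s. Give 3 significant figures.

Force is [E]/[L] = [E]²/(ℏc); restore (ℏc)⁻¹.
1 GeV² → 1/(ℏc) × (1 GeV in J)² = 8.13e5 N.
Convert the energy scale: 14.7 TeV² = 1.47e7 GeV².
Result: 1.47e7 × 8.13e5 = 1.19e13 N.

1.19e13 N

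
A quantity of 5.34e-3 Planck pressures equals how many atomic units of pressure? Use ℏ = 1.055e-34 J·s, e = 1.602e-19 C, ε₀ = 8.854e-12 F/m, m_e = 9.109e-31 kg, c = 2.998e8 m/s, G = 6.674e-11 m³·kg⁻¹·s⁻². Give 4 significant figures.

8.445e97

Planck pressure: p_P = c⁷/(ℏG²) = 4.632e113 Pa
atomic unit of pressure: P_au = E_h/a₀³ = m_e⁴e¹⁰/((4πε₀)⁵ℏ⁸) = 2.929e13 Pa
5.34e-3 × 4.632e113 / 2.929e13 = 8.445e97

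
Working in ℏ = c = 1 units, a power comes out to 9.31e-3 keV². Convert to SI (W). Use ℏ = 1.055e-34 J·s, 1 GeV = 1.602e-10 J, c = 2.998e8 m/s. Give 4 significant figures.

2.265 W

Power is [E]/[T] = [E]²/ℏ.
1 GeV² → 1/ℏ × (1 GeV in J)² = 2.433e14 W.
Convert the energy scale: 9.31e-3 keV² = 9.31e-15 GeV².
Result: 9.31e-15 × 2.433e14 = 2.265 W.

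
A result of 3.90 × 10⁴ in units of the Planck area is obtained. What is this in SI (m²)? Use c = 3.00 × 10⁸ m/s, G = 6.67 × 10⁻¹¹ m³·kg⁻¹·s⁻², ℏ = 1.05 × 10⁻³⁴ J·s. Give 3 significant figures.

One Planck area: A_P = ℏG/c³ = 2.59 × 10⁻⁷⁰ m².
3.90 × 10⁴ × 2.59 × 10⁻⁷⁰ m² = 1.01 × 10⁻⁶⁵ m²

1.01 × 10⁻⁶⁵ m²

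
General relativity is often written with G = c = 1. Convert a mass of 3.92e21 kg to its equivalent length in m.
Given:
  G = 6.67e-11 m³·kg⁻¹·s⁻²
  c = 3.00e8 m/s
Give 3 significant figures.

In G = c = 1 units mass has dimensions of length; the conversion factor is G/c².
3.92e21 kg × (G/c²) = 2.91e-6 m

2.91e-6 m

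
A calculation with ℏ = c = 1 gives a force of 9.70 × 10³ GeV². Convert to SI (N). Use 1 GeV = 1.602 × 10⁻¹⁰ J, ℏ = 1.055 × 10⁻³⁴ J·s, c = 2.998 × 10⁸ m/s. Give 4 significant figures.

7.871 × 10⁹ N

Force is [E]/[L] = [E]²/(ℏc); restore (ℏc)⁻¹.
1 GeV² → 1/(ℏc) × (1 GeV in J)² = 8.114 × 10⁵ N.
Result: 9.70 × 10³ × 8.114 × 10⁵ = 7.871 × 10⁹ N.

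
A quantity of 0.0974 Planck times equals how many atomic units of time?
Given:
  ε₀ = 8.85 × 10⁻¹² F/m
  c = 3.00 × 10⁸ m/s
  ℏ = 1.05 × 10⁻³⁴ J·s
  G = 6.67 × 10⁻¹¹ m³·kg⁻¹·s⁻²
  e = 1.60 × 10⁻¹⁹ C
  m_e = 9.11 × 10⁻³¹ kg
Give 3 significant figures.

2.18 × 10⁻²⁸

Planck time: t_P = √(ℏG/c⁵) = 5.37 × 10⁻⁴⁴ s
atomic unit of time: τ_au = (4πε₀)²ℏ³/(m_e e⁴) = 2.40 × 10⁻¹⁷ s
0.0974 × 5.37 × 10⁻⁴⁴ / 2.40 × 10⁻¹⁷ = 2.18 × 10⁻²⁸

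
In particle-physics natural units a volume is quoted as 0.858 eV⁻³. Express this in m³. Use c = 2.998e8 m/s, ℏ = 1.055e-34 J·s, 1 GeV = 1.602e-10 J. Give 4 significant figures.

6.603e-21 m³

Volume is [L]³ = [E]⁻³·(ℏc)³.
1 GeV⁻³ → (ℏc)³ × (1 GeV in J)⁻³ = 7.696e-48 m³.
Convert the energy scale: 0.858 eV⁻³ = 8.58e26 GeV⁻³.
Result: 8.58e26 × 7.696e-48 = 6.603e-21 m³.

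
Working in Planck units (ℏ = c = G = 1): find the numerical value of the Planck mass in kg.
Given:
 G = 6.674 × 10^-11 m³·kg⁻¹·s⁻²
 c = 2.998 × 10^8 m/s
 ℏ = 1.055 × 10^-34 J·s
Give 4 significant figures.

Dimensional analysis gives m_P = √(ℏc/G).
  = √(4.739 × 10^-16)
  = 2.177 × 10^-8 kg

2.177 × 10^-8 kg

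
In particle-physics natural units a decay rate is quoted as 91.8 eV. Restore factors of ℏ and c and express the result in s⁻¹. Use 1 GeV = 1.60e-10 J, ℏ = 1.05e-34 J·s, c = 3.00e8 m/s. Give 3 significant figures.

1.40e17 s⁻¹

A rate is [E]/ℏ; divide by ℏ.
1 GeV → 1/ℏ × (1 GeV in J) = 1.52e24 s⁻¹.
Convert the energy scale: 91.8 eV = 9.18e-8 GeV.
Result: 9.18e-8 × 1.52e24 = 1.40e17 s⁻¹.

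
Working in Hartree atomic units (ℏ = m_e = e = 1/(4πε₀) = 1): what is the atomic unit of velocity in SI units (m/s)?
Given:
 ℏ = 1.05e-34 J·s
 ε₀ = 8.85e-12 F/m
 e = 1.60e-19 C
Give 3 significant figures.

2.19e6 m/s

Dimensional analysis gives v_au = e²/(4πε₀ℏ).
  = 2.56e-38 / 1.17e-44
  = 2.19e6 m/s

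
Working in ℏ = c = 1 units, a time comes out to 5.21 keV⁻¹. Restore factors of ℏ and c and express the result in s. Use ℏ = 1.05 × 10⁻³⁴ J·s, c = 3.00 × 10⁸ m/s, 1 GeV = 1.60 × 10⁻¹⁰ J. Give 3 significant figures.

3.42 × 10⁻¹⁸ s

A time is [E]⁻¹ in ℏ=c=1; restore one factor of ℏ.
1 GeV⁻¹ → ℏ × (1 GeV in J)⁻¹ = 6.56 × 10⁻²⁵ s.
Convert the energy scale: 5.21 keV⁻¹ = 5.21 × 10⁶ GeV⁻¹.
Result: 5.21 × 10⁶ × 6.56 × 10⁻²⁵ = 3.42 × 10⁻¹⁸ s.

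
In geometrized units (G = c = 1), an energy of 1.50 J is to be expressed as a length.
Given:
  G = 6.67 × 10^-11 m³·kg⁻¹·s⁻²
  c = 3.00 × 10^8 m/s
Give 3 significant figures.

Energy → length via G/c⁴.
1.50 J × (G/c⁴) = 1.24 × 10^-44 m

1.24 × 10^-44 m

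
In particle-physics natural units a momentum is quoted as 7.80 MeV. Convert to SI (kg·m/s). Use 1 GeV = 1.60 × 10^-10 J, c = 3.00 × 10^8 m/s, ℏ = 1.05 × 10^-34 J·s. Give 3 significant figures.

4.16 × 10^-21 kg·m/s

Momentum is [E]/c; divide by c.
1 GeV → 1/c × (1 GeV in J) = 5.33 × 10^-19 kg·m/s.
Convert the energy scale: 7.80 MeV = 7.80 × 10^-3 GeV.
Result: 7.80 × 10^-3 × 5.33 × 10^-19 = 4.16 × 10^-21 kg·m/s.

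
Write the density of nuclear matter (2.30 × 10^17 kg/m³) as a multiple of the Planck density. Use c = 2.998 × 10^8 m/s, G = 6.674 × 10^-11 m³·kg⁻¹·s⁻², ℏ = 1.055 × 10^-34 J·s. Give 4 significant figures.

Planck density: ρ_P = c⁵/(ℏG²) = 5.154 × 10^96 kg/m³.
2.30 × 10^17 / 5.154 × 10^96 = 4.463 × 10^-80

4.463 × 10^-80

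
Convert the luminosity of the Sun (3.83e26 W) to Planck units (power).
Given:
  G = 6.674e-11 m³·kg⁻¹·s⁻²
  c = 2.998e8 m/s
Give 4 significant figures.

Planck power: P_P = c⁵/G = 3.629e52 W.
3.83e26 / 3.629e52 = 1.055e-26

1.055e-26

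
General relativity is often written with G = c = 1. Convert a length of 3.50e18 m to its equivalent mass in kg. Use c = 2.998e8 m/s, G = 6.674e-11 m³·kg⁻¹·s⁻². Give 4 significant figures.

4.714e45 kg

Length → mass via c²/G.
3.50e18 m × (c²/G) = 4.714e45 kg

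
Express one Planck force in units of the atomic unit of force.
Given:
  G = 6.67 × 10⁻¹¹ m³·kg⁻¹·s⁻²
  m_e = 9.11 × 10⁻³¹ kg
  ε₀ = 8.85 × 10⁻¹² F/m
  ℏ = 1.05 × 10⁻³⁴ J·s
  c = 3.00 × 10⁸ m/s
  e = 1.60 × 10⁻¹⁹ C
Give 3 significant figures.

Planck force: F_P = c⁴/G = 1.21 × 10⁴⁴ N
atomic unit of force: F_au = E_h/a₀ = m_e²e⁶/((4πε₀)³ℏ⁴) = 8.33 × 10⁻⁸ N
ratio = 1.21 × 10⁴⁴ / 8.33 × 10⁻⁸ = 1.46 × 10⁵¹

1.46 × 10⁵¹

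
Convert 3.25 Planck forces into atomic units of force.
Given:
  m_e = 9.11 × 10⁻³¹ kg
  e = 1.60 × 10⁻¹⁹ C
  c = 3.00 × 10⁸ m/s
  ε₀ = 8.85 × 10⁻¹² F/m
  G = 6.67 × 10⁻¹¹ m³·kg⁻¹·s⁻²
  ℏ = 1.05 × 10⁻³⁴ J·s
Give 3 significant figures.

Planck force: F_P = c⁴/G = 1.21 × 10⁴⁴ N
atomic unit of force: F_au = E_h/a₀ = m_e²e⁶/((4πε₀)³ℏ⁴) = 8.33 × 10⁻⁸ N
3.25 × 1.21 × 10⁴⁴ / 8.33 × 10⁻⁸ = 4.74 × 10⁵¹

4.74 × 10⁵¹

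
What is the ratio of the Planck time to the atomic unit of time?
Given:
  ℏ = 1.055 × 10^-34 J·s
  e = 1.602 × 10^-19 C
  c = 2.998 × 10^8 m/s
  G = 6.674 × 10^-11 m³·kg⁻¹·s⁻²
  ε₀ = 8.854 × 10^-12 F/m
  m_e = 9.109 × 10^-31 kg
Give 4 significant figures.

Planck time: t_P = √(ℏG/c⁵) = 5.392 × 10^-44 s
atomic unit of time: τ_au = (4πε₀)²ℏ³/(m_e e⁴) = 2.423 × 10^-17 s
ratio = 5.392 × 10^-44 / 2.423 × 10^-17 = 2.225 × 10^-27

2.225 × 10^-27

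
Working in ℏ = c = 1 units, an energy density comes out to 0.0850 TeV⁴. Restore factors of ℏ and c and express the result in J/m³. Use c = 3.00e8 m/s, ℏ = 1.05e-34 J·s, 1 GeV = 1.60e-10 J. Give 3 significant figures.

[E]/[L]³ = [E]⁴/(ℏc)³; restore (ℏc)⁻³.
1 GeV⁴ → 1/(ℏc)³ × (1 GeV in J)⁴ = 2.10e37 J/m³.
Convert the energy scale: 0.0850 TeV⁴ = 8.50e10 GeV⁴.
Result: 8.50e10 × 2.10e37 = 1.78e48 J/m³.

1.78e48 J/m³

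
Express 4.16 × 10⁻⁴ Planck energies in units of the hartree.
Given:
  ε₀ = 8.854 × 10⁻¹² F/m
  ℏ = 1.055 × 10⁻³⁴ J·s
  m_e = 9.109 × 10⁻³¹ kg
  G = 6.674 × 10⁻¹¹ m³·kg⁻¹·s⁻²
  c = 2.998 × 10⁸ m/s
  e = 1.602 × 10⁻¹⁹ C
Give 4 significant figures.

1.869 × 10²³

Planck energy: E_P = √(ℏc⁵/G) = 1.957 × 10⁹ J
hartree: E_h = m_e e⁴/(4πε₀ℏ)² = 4.354 × 10⁻¹⁸ J
4.16 × 10⁻⁴ × 1.957 × 10⁹ / 4.354 × 10⁻¹⁸ = 1.869 × 10²³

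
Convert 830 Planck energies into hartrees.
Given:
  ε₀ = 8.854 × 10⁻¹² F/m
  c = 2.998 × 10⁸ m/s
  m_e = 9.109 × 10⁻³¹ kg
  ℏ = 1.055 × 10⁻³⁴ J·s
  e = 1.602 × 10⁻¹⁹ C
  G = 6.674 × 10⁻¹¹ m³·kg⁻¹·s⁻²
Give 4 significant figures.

3.730 × 10²⁹

Planck energy: E_P = √(ℏc⁵/G) = 1.957 × 10⁹ J
hartree: E_h = m_e e⁴/(4πε₀ℏ)² = 4.354 × 10⁻¹⁸ J
830 × 1.957 × 10⁹ / 4.354 × 10⁻¹⁸ = 3.730 × 10²⁹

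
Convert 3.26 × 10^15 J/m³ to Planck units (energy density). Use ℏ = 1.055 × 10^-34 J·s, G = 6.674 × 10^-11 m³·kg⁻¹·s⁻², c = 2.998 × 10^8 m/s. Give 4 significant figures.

Planck energy density: u_P = c⁷/(ℏG²) = 4.632 × 10^113 J/m³.
3.26 × 10^15 / 4.632 × 10^113 = 7.038 × 10^-99

7.038 × 10^-99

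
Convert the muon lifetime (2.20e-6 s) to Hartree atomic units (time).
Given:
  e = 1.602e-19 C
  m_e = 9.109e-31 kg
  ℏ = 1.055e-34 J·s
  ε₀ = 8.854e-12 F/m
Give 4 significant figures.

atomic unit of time: τ_au = (4πε₀)²ℏ³/(m_e e⁴) = 2.423e-17 s.
2.20e-6 / 2.423e-17 = 9.080e10

9.080e10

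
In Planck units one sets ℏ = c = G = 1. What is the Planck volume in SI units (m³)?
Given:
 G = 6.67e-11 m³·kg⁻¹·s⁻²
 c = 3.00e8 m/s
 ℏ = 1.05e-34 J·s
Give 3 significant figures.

4.18e-105 m³

V_P = (ℏG/c³)^(3/2)
  = √(1.75e-209)
  = 4.18e-105 m³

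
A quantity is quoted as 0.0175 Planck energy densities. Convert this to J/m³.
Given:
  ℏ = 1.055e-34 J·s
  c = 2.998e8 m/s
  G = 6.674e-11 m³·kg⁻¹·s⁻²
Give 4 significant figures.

One Planck energy density: u_P = c⁷/(ℏG²) = 4.632e113 J/m³.
0.0175 × 4.632e113 J/m³ = 8.107e111 J/m³

8.107e111 J/m³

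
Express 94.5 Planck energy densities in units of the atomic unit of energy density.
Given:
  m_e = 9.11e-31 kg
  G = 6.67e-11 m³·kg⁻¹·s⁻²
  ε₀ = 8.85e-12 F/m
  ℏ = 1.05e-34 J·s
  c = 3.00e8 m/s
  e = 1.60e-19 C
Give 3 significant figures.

Planck energy density: u_P = c⁷/(ℏG²) = 4.68e113 J/m³
atomic unit of energy density: u_au = E_h/a₀³ = m_e⁴e¹⁰/((4πε₀)⁵ℏ⁸) = 3.01e13 J/m³
94.5 × 4.68e113 / 3.01e13 = 1.47e102

1.47e102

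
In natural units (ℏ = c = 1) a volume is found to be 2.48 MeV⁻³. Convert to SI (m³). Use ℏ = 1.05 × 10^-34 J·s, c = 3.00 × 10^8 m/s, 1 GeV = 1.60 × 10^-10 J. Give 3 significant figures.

Volume is [L]³ = [E]⁻³·(ℏc)³.
1 GeV⁻³ → (ℏc)³ × (1 GeV in J)⁻³ = 7.63 × 10^-48 m³.
Convert the energy scale: 2.48 MeV⁻³ = 2.48 × 10^9 GeV⁻³.
Result: 2.48 × 10^9 × 7.63 × 10^-48 = 1.89 × 10^-38 m³.

1.89 × 10^-38 m³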